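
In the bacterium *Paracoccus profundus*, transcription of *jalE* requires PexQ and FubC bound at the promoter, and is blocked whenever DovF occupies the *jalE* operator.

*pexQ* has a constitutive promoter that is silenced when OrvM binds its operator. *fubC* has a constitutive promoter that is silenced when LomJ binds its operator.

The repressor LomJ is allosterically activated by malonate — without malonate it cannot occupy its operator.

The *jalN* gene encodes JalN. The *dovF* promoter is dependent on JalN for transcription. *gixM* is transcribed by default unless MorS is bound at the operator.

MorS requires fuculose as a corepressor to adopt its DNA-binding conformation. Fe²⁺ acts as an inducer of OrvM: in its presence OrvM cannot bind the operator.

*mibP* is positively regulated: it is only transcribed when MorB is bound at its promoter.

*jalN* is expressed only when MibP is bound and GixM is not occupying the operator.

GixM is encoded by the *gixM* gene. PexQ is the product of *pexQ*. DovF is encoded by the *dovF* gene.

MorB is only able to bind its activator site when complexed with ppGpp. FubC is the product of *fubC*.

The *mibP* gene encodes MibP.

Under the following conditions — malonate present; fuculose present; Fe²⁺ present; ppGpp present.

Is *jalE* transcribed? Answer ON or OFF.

Fe²⁺ is present, so OrvM is inactive.
With no repressor bound, *pexQ* is transcribed.
So PexQ is produced and active.
ppGpp is present, so MorB is active.
No repressor is bound and MorB is active, so *mibP* is transcribed.
So MibP is produced and active.
Fuculose is present, so MorS is active.
With repressor MorS bound, *gixM* is not transcribed.
So GixM is not produced.
No repressor is bound and MibP is active, so *jalN* is transcribed.
So JalN is produced and active.
No repressor is bound and JalN is active, so *dovF* is transcribed.
So DovF is produced and active.
Malonate is present, so LomJ is active.
With repressor LomJ bound, *fubC* is not transcribed.
So FubC is not produced.
With repressor DovF bound, *jalE* is not transcribed.

OFF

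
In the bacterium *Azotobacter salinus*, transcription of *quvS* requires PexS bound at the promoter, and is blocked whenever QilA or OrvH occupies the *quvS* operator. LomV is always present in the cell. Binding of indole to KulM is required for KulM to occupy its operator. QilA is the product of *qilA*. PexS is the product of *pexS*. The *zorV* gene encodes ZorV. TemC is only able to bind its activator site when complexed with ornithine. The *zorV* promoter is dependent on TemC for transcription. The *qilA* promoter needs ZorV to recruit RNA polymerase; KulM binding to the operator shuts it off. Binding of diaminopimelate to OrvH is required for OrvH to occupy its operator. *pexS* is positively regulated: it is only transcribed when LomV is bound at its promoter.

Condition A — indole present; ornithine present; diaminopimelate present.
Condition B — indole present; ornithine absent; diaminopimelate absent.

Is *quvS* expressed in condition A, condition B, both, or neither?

B only

Condition A:
Indole is present, so KulM is active.
Ornithine is present, so TemC is active.
No repressor is bound and TemC is active, so *zorV* is transcribed.
So ZorV is produced and active.
With repressor KulM bound, *qilA* is not transcribed.
So QilA is not produced.
LomV is produced constitutively and is active.
No repressor is bound and LomV is active, so *pexS* is transcribed.
So PexS is produced and active.
Diaminopimelate is present, so OrvH is active.
With repressor OrvH bound, *quvS* is not transcribed.
→ *quvS* is OFF in A.
Condition B:
Indole is present, so KulM is active.
Ornithine is absent, so TemC is inactive.
Required activator TemC is absent, so *zorV* is not transcribed.
So ZorV is not produced.
With repressor KulM bound, *qilA* is not transcribed.
So QilA is not produced.
LomV is produced constitutively and is active.
No repressor is bound and LomV is active, so *pexS* is transcribed.
So PexS is produced and active.
Diaminopimelate is absent, so OrvH is inactive.
No repressor is bound and PexS is active, so *quvS* is transcribed.
→ *quvS* is ON in B.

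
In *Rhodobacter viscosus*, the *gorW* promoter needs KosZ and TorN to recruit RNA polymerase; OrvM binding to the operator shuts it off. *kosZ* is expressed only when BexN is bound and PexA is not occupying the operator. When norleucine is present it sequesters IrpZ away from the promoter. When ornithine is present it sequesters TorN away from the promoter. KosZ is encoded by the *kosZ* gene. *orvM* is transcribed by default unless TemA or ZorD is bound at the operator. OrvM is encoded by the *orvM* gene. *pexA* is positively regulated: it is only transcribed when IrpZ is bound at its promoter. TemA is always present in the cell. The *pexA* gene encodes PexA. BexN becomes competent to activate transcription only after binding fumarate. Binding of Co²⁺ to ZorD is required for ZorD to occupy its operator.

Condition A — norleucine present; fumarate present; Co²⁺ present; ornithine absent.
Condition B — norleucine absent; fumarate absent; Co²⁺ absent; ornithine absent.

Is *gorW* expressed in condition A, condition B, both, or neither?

Condition A:
Norleucine is present, so IrpZ is inactive.
Required activator IrpZ is absent, so *pexA* is not transcribed.
So PexA is not produced.
Fumarate is present, so BexN is active.
No repressor is bound and BexN is active, so *kosZ* is transcribed.
So KosZ is produced and active.
TemA is produced constitutively and is active.
Co²⁺ is present, so ZorD is active.
With repressor TemA bound, *orvM* is not transcribed.
So OrvM is not produced.
Ornithine is absent, so TorN is active.
No repressor is bound and KosZ and TorN are active, so *gorW* is transcribed.
→ *gorW* is ON in A.
Condition B:
Norleucine is absent, so IrpZ is active.
No repressor is bound and IrpZ is active, so *pexA* is transcribed.
So PexA is produced and active.
Fumarate is absent, so BexN is inactive.
With repressor PexA bound, *kosZ* is not transcribed.
So KosZ is not produced.
TemA is produced constitutively and is active.
Co²⁺ is absent, so ZorD is inactive.
With repressor TemA bound, *orvM* is not transcribed.
So OrvM is not produced.
Ornithine is absent, so TorN is active.
Required activator KosZ is absent, so *gorW* is not transcribed.
→ *gorW* is OFF in B.

A only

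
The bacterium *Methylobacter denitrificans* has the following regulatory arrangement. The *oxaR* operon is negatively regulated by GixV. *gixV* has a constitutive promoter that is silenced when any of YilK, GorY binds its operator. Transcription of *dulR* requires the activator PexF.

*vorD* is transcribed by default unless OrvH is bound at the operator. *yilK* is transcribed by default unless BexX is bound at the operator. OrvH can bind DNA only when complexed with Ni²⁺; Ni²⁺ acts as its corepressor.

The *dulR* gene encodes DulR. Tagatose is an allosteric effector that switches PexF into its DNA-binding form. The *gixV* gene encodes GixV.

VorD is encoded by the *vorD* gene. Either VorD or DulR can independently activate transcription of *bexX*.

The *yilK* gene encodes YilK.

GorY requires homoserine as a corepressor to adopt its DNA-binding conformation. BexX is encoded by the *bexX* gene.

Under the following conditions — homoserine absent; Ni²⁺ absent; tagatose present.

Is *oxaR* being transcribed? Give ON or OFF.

OFF

Ni²⁺ is absent, so OrvH is inactive.
With no repressor bound, *vorD* is transcribed.
So VorD is produced and active.
Tagatose is present, so PexF is active.
No repressor is bound and PexF is active, so *dulR* is transcribed.
So DulR is produced and active.
Activator VorD is present, so *bexX* is transcribed.
So BexX is produced and active.
With repressor BexX bound, *yilK* is not transcribed.
So YilK is not produced.
Homoserine is absent, so GorY is inactive.
With no repressor bound, *gixV* is transcribed.
So GixV is produced and active.
With repressor GixV bound, *oxaR* is not transcribed.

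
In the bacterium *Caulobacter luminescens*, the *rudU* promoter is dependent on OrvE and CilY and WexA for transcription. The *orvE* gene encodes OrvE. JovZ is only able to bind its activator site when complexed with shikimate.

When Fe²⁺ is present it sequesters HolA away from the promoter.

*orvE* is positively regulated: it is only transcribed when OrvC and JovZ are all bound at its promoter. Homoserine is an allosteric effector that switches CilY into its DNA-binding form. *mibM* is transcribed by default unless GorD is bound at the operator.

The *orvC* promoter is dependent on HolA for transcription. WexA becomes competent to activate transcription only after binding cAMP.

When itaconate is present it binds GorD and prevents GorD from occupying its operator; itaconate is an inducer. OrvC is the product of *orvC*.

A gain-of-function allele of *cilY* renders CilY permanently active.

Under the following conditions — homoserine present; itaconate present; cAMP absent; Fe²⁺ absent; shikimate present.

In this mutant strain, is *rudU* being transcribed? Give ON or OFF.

OFF

Fe²⁺ is absent, so HolA is active.
No repressor is bound and HolA is active, so *orvC* is transcribed.
So OrvC is produced and active.
Shikimate is present, so JovZ is active.
No repressor is bound and OrvC and JovZ are active, so *orvE* is transcribed.
So OrvE is produced and active.
CilY is constitutively active in this strain.
cAMP is absent, so WexA is inactive.
Required activator WexA is absent, so *rudU* is not transcribed.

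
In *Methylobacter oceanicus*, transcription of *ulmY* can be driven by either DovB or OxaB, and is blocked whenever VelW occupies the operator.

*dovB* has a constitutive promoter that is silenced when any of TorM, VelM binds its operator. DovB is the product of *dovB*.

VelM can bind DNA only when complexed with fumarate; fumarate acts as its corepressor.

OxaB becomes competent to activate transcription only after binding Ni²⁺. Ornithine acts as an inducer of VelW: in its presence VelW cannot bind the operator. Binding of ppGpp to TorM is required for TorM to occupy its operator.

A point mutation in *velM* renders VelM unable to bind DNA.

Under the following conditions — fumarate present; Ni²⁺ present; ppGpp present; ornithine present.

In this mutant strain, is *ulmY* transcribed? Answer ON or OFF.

Ornithine is present, so VelW is inactive.
ppGpp is present, so TorM is active.
VelM is non-functional in this strain, so it has no effect.
With repressor TorM bound, *dovB* is not transcribed.
So DovB is not produced.
Ni²⁺ is present, so OxaB is active.
Activator OxaB is present, so *ulmY* is transcribed.

ON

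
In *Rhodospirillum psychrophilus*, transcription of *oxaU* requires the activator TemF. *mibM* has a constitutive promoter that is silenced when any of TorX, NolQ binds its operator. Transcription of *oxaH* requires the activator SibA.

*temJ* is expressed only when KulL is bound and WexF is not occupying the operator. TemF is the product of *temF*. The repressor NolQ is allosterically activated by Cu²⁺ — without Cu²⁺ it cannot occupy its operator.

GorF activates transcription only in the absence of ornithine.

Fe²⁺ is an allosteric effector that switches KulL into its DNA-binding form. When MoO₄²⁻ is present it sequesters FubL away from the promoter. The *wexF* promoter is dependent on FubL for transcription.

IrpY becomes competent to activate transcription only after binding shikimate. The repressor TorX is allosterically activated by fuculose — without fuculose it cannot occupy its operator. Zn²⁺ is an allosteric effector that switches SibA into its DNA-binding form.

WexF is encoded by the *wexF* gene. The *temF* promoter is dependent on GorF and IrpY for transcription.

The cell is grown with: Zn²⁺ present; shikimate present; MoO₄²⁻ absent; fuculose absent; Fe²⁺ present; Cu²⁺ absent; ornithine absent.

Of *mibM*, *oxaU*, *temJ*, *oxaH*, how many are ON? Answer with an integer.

3

Fuculose is absent, so TorX is inactive.
Cu²⁺ is absent, so NolQ is inactive.
With no repressor bound, *mibM* is transcribed.
→ *mibM* is ON.
Ornithine is absent, so GorF is active.
Shikimate is present, so IrpY is active.
No repressor is bound and GorF and IrpY are active, so *temF* is transcribed.
So TemF is produced and active.
No repressor is bound and TemF is active, so *oxaU* is transcribed.
→ *oxaU* is ON.
Fe²⁺ is present, so KulL is active.
MoO₄²⁻ is absent, so FubL is active.
No repressor is bound and FubL is active, so *wexF* is transcribed.
So WexF is produced and active.
With repressor WexF bound, *temJ* is not transcribed.
→ *temJ* is OFF.
Zn²⁺ is present, so SibA is active.
No repressor is bound and SibA is active, so *oxaH* is transcribed.
→ *oxaH* is ON.
3 of the 4 genes are transcribed.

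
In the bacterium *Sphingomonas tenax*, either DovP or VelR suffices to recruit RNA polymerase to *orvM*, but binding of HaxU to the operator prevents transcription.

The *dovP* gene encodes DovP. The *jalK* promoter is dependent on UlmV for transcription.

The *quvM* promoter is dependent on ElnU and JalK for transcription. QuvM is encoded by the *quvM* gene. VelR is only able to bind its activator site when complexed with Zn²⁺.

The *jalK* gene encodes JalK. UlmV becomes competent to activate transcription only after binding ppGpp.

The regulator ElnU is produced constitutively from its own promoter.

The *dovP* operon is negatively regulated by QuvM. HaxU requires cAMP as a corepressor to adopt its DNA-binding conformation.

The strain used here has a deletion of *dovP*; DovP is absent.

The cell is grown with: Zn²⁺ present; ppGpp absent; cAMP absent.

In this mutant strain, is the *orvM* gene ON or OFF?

DovP is non-functional in this strain, so it has no effect.
cAMP is absent, so HaxU is inactive.
Zn²⁺ is present, so VelR is active.
Activator VelR is present, so *orvM* is transcribed.

ON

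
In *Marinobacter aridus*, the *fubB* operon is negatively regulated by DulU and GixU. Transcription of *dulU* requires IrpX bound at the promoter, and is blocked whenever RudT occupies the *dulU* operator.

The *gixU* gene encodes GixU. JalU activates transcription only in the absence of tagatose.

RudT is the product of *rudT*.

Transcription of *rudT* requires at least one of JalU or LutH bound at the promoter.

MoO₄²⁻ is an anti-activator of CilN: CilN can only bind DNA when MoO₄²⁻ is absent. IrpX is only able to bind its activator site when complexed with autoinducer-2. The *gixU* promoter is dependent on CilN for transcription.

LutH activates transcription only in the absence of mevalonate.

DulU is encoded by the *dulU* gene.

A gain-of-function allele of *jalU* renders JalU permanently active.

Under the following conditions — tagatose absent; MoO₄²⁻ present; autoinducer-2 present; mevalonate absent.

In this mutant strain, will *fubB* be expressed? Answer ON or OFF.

Autoinducer-2 is present, so IrpX is active.
JalU is constitutively active in this strain.
Mevalonate is absent, so LutH is active.
Activator JalU is present, so *rudT* is transcribed.
So RudT is produced and active.
With repressor RudT bound, *dulU* is not transcribed.
So DulU is not produced.
MoO₄²⁻ is present, so CilN is inactive.
Required activator CilN is absent, so *gixU* is not transcribed.
So GixU is not produced.
With no repressor bound, *fubB* is transcribed.

ON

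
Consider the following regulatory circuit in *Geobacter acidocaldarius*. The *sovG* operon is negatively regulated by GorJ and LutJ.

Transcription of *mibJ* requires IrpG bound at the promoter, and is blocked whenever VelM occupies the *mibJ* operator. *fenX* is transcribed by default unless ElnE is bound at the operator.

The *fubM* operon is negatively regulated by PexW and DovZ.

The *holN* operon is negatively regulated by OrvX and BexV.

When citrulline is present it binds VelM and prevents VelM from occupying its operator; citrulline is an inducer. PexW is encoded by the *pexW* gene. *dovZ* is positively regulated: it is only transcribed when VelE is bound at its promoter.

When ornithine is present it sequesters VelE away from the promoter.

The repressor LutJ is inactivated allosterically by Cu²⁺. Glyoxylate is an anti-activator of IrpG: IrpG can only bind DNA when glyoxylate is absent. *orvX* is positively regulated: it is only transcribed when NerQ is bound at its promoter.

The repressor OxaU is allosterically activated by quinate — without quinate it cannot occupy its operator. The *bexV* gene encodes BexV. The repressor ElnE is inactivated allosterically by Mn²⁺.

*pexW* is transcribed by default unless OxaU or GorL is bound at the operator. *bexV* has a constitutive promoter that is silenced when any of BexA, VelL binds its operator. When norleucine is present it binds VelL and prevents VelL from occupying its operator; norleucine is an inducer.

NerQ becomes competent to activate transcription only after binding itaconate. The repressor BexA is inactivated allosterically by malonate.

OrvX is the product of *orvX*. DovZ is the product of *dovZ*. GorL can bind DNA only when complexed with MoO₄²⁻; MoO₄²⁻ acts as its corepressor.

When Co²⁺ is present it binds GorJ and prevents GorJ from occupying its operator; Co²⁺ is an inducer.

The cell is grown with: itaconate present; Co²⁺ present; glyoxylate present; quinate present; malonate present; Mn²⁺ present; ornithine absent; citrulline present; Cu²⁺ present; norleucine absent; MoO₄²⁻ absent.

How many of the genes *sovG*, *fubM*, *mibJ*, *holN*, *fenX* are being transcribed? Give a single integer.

Co²⁺ is present, so GorJ is inactive.
Cu²⁺ is present, so LutJ is inactive.
With no repressor bound, *sovG* is transcribed.
→ *sovG* is ON.
Quinate is present, so OxaU is active.
MoO₄²⁻ is absent, so GorL is inactive.
With repressor OxaU bound, *pexW* is not transcribed.
So PexW is not produced.
Ornithine is absent, so VelE is active.
No repressor is bound and VelE is active, so *dovZ* is transcribed.
So DovZ is produced and active.
With repressor DovZ bound, *fubM* is not transcribed.
→ *fubM* is OFF.
Glyoxylate is present, so IrpG is inactive.
Citrulline is present, so VelM is inactive.
Required activator IrpG is absent, so *mibJ* is not transcribed.
→ *mibJ* is OFF.
Itaconate is present, so NerQ is active.
No repressor is bound and NerQ is active, so *orvX* is transcribed.
So OrvX is produced and active.
Malonate is present, so BexA is inactive.
Norleucine is absent, so VelL is active.
With repressor VelL bound, *bexV* is not transcribed.
So BexV is not produced.
With repressor OrvX bound, *holN* is not transcribed.
→ *holN* is OFF.
Mn²⁺ is present, so ElnE is inactive.
With no repressor bound, *fenX* is transcribed.
→ *fenX* is ON.
2 of the 5 genes are transcribed.

2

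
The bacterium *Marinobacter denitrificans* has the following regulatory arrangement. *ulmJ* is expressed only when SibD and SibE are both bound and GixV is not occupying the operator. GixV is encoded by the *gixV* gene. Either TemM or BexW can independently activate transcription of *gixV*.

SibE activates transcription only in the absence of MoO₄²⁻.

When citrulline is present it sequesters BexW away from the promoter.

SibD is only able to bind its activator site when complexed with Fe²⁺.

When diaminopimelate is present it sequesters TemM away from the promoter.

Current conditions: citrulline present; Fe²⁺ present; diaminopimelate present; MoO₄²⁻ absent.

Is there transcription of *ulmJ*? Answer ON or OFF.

Fe²⁺ is present, so SibD is active.
Diaminopimelate is present, so TemM is inactive.
Citrulline is present, so BexW is inactive.
No activator is available at the *gixV* promoter, so *gixV* is not transcribed.
So GixV is not produced.
MoO₄²⁻ is absent, so SibE is active.
No repressor is bound and SibD and SibE are active, so *ulmJ* is transcribed.

ON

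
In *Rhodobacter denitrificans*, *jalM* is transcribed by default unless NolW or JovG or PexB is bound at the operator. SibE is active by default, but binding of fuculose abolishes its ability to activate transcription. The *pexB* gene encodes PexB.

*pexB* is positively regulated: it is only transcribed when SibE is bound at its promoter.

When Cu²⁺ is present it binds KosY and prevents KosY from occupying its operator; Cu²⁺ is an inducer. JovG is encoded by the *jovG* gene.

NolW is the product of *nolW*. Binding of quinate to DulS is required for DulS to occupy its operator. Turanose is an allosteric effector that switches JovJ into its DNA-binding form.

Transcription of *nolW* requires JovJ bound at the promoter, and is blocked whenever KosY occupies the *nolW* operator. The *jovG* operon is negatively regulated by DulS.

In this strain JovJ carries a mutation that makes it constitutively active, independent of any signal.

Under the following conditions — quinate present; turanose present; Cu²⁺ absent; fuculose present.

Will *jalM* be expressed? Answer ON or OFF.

ON

JovJ is constitutively active in this strain.
Cu²⁺ is absent, so KosY is active.
With repressor KosY bound, *nolW* is not transcribed.
So NolW is not produced.
Quinate is present, so DulS is active.
With repressor DulS bound, *jovG* is not transcribed.
So JovG is not produced.
Fuculose is present, so SibE is inactive.
Required activator SibE is absent, so *pexB* is not transcribed.
So PexB is not produced.
With no repressor bound, *jalM* is transcribed.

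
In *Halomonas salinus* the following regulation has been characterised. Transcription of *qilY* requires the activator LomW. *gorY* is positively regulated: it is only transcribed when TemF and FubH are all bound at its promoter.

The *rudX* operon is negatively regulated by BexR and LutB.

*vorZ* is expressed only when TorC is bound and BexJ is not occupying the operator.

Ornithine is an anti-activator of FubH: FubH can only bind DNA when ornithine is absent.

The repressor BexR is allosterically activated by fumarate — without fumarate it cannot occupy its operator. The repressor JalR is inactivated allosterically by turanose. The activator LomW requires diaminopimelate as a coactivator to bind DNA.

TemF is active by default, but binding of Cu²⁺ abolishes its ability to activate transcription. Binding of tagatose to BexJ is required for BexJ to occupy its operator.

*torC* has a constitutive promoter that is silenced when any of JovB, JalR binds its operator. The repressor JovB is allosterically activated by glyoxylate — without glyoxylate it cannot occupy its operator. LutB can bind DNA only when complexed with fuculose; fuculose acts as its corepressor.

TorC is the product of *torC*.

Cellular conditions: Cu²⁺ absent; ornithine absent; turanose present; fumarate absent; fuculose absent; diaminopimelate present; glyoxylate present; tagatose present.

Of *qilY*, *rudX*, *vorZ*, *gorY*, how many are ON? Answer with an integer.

3

Diaminopimelate is present, so LomW is active.
No repressor is bound and LomW is active, so *qilY* is transcribed.
→ *qilY* is ON.
Fumarate is absent, so BexR is inactive.
Fuculose is absent, so LutB is inactive.
With no repressor bound, *rudX* is transcribed.
→ *rudX* is ON.
Tagatose is present, so BexJ is active.
Glyoxylate is present, so JovB is active.
Turanose is present, so JalR is inactive.
With repressor JovB bound, *torC* is not transcribed.
So TorC is not produced.
With repressor BexJ bound, *vorZ* is not transcribed.
→ *vorZ* is OFF.
Cu²⁺ is absent, so TemF is active.
Ornithine is absent, so FubH is active.
No repressor is bound and TemF and FubH are active, so *gorY* is transcribed.
→ *gorY* is ON.
3 of the 4 genes are transcribed.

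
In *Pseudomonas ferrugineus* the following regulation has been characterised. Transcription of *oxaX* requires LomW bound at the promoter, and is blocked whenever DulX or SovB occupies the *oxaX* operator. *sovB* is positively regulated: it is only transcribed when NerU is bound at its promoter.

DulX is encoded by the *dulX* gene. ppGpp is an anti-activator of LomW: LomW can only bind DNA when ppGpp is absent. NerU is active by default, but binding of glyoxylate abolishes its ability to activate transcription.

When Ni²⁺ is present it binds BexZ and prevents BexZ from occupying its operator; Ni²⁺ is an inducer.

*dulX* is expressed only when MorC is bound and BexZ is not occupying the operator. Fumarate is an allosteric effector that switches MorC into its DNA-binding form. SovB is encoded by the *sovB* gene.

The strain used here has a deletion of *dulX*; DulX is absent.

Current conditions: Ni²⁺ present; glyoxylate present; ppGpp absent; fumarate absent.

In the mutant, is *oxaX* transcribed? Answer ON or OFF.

DulX is non-functional in this strain, so it has no effect.
ppGpp is absent, so LomW is active.
Glyoxylate is present, so NerU is inactive.
Required activator NerU is absent, so *sovB* is not transcribed.
So SovB is not produced.
No repressor is bound and LomW is active, so *oxaX* is transcribed.

ON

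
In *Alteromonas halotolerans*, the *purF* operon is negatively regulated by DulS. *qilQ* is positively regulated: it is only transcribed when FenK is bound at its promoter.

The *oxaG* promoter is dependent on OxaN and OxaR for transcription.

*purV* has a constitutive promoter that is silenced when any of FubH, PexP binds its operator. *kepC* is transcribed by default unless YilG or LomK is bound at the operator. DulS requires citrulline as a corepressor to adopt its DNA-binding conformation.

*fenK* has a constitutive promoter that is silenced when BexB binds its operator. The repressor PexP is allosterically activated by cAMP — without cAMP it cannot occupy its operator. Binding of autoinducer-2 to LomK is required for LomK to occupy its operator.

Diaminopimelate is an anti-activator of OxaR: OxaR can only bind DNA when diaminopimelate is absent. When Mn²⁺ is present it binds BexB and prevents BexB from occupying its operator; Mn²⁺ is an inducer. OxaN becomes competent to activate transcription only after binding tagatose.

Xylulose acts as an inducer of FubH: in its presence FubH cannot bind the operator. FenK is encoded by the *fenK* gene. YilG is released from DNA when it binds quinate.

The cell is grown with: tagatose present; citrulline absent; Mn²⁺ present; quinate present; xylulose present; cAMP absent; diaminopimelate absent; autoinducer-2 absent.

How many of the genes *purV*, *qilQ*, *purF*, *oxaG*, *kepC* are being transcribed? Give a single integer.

Xylulose is present, so FubH is inactive.
cAMP is absent, so PexP is inactive.
With no repressor bound, *purV* is transcribed.
→ *purV* is ON.
Mn²⁺ is present, so BexB is inactive.
With no repressor bound, *fenK* is transcribed.
So FenK is produced and active.
No repressor is bound and FenK is active, so *qilQ* is transcribed.
→ *qilQ* is ON.
Citrulline is absent, so DulS is inactive.
With no repressor bound, *purF* is transcribed.
→ *purF* is ON.
Tagatose is present, so OxaN is active.
Diaminopimelate is absent, so OxaR is active.
No repressor is bound and OxaN and OxaR are active, so *oxaG* is transcribed.
→ *oxaG* is ON.
Quinate is present, so YilG is inactive.
Autoinducer-2 is absent, so LomK is inactive.
With no repressor bound, *kepC* is transcribed.
→ *kepC* is ON.
5 of the 5 genes are transcribed.

5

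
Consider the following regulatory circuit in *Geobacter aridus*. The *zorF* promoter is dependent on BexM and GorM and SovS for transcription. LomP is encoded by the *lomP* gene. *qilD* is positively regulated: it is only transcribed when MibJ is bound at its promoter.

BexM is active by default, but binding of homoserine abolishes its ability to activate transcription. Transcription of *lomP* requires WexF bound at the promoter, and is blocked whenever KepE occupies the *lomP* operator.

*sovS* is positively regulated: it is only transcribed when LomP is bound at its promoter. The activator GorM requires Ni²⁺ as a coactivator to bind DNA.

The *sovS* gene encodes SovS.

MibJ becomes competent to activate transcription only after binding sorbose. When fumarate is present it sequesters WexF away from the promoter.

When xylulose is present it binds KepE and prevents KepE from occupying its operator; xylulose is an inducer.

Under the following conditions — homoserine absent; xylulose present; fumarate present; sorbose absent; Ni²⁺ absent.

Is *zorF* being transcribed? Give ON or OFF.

OFF

Homoserine is absent, so BexM is active.
Ni²⁺ is absent, so GorM is inactive.
Xylulose is present, so KepE is inactive.
Fumarate is present, so WexF is inactive.
Required activator WexF is absent, so *lomP* is not transcribed.
So LomP is not produced.
Required activator LomP is absent, so *sovS* is not transcribed.
So SovS is not produced.
Required activator GorM is absent, so *zorF* is not transcribed.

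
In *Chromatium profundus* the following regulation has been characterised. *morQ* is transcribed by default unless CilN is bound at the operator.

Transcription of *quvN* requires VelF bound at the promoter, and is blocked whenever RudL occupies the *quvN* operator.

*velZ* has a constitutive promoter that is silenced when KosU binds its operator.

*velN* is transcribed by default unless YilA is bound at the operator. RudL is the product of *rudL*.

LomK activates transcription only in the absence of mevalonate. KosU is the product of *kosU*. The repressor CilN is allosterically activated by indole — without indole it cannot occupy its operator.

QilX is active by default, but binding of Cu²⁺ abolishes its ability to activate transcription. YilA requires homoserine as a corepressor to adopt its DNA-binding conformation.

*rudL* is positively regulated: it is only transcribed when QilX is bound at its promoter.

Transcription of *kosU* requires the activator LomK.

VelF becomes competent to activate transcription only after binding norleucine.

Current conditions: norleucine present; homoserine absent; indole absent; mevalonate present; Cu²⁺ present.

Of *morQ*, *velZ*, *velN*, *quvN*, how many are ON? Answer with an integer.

4

Indole is absent, so CilN is inactive.
With no repressor bound, *morQ* is transcribed.
→ *morQ* is ON.
Mevalonate is present, so LomK is inactive.
Required activator LomK is absent, so *kosU* is not transcribed.
So KosU is not produced.
With no repressor bound, *velZ* is transcribed.
→ *velZ* is ON.
Homoserine is absent, so YilA is inactive.
With no repressor bound, *velN* is transcribed.
→ *velN* is ON.
Norleucine is present, so VelF is active.
Cu²⁺ is present, so QilX is inactive.
Required activator QilX is absent, so *rudL* is not transcribed.
So RudL is not produced.
No repressor is bound and VelF is active, so *quvN* is transcribed.
→ *quvN* is ON.
4 of the 4 genes are transcribed.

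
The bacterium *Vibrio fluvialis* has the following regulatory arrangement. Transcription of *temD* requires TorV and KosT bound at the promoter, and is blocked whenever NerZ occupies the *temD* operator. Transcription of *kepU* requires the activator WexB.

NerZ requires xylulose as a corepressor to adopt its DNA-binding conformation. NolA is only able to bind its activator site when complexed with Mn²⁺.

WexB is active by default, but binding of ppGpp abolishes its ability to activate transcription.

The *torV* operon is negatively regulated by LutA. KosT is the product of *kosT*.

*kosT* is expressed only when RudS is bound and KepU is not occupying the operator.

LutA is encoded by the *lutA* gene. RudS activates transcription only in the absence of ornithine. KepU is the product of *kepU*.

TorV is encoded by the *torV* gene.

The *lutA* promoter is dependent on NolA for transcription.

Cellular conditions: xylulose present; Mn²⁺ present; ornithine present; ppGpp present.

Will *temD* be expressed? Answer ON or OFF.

Xylulose is present, so NerZ is active.
Mn²⁺ is present, so NolA is active.
No repressor is bound and NolA is active, so *lutA* is transcribed.
So LutA is produced and active.
With repressor LutA bound, *torV* is not transcribed.
So TorV is not produced.
Ornithine is present, so RudS is inactive.
ppGpp is present, so WexB is inactive.
Required activator WexB is absent, so *kepU* is not transcribed.
So KepU is not produced.
Required activator RudS is absent, so *kosT* is not transcribed.
So KosT is not produced.
With repressor NerZ bound, *temD* is not transcribed.

OFF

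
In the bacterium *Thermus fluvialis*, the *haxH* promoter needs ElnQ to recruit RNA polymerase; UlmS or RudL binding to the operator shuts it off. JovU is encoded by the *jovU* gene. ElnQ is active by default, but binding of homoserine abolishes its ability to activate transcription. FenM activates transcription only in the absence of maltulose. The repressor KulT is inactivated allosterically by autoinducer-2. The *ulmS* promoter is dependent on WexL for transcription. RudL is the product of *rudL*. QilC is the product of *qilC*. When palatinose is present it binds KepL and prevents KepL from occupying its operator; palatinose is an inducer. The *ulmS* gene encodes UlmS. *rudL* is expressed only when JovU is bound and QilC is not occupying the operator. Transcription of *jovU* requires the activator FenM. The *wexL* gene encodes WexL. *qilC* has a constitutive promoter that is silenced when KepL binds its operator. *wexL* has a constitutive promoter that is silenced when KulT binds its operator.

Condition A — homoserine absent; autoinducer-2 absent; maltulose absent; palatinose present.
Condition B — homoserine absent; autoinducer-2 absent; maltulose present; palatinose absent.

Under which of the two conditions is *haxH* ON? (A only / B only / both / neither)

Condition A:
Homoserine is absent, so ElnQ is active.
Autoinducer-2 is absent, so KulT is active.
With repressor KulT bound, *wexL* is not transcribed.
So WexL is not produced.
Required activator WexL is absent, so *ulmS* is not transcribed.
So UlmS is not produced.
Maltulose is absent, so FenM is active.
No repressor is bound and FenM is active, so *jovU* is transcribed.
So JovU is produced and active.
Palatinose is present, so KepL is inactive.
With no repressor bound, *qilC* is transcribed.
So QilC is produced and active.
With repressor QilC bound, *rudL* is not transcribed.
So RudL is not produced.
No repressor is bound and ElnQ is active, so *haxH* is transcribed.
→ *haxH* is ON in A.
Condition B:
Homoserine is absent, so ElnQ is active.
Autoinducer-2 is absent, so KulT is active.
With repressor KulT bound, *wexL* is not transcribed.
So WexL is not produced.
Required activator WexL is absent, so *ulmS* is not transcribed.
So UlmS is not produced.
Maltulose is present, so FenM is inactive.
Required activator FenM is absent, so *jovU* is not transcribed.
So JovU is not produced.
Palatinose is absent, so KepL is active.
With repressor KepL bound, *qilC* is not transcribed.
So QilC is not produced.
Required activator JovU is absent, so *rudL* is not transcribed.
So RudL is not produced.
No repressor is bound and ElnQ is active, so *haxH* is transcribed.
→ *haxH* is ON in B.

both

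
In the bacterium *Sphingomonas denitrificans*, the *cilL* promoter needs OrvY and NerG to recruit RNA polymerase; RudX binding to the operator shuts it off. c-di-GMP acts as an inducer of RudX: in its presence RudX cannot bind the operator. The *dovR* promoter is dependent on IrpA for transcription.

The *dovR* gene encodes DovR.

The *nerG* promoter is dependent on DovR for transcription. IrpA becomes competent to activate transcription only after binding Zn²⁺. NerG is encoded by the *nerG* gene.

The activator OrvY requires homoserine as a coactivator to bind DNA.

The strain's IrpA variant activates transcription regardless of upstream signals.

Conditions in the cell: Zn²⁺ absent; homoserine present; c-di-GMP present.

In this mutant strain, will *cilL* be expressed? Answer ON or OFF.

Homoserine is present, so OrvY is active.
c-di-GMP is present, so RudX is inactive.
IrpA is constitutively active in this strain.
No repressor is bound and IrpA is active, so *dovR* is transcribed.
So DovR is produced and active.
No repressor is bound and DovR is active, so *nerG* is transcribed.
So NerG is produced and active.
No repressor is bound and OrvY and NerG are active, so *cilL* is transcribed.

ON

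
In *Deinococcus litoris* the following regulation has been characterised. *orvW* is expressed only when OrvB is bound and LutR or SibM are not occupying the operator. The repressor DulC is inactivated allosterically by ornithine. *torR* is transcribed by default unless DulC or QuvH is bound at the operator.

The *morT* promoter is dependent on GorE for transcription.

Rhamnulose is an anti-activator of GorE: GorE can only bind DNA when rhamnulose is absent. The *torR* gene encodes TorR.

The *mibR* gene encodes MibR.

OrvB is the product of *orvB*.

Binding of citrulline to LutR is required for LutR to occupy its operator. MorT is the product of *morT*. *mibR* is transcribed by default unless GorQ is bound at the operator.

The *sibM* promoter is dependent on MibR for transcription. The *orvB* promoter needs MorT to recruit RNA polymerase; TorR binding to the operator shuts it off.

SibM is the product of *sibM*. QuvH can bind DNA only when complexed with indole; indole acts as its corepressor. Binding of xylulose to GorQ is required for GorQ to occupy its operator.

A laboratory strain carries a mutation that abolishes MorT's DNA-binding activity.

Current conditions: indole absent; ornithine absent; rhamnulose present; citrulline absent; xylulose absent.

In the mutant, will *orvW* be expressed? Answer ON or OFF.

OFF

Citrulline is absent, so LutR is inactive.
Xylulose is absent, so GorQ is inactive.
With no repressor bound, *mibR* is transcribed.
So MibR is produced and active.
No repressor is bound and MibR is active, so *sibM* is transcribed.
So SibM is produced and active.
Ornithine is absent, so DulC is active.
Indole is absent, so QuvH is inactive.
With repressor DulC bound, *torR* is not transcribed.
So TorR is not produced.
MorT is non-functional in this strain, so it has no effect.
Required activator MorT is absent, so *orvB* is not transcribed.
So OrvB is not produced.
With repressor SibM bound, *orvW* is not transcribed.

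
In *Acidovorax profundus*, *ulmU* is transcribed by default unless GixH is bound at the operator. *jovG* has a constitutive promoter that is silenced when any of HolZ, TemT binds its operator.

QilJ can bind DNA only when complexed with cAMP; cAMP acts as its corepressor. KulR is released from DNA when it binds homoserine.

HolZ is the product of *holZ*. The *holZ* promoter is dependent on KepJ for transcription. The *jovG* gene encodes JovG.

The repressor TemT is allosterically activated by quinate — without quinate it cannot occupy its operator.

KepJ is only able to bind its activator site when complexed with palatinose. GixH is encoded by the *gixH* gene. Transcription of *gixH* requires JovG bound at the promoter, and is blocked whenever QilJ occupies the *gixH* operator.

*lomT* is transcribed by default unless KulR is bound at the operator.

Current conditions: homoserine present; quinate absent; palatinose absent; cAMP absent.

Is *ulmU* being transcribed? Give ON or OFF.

Palatinose is absent, so KepJ is inactive.
Required activator KepJ is absent, so *holZ* is not transcribed.
So HolZ is not produced.
Quinate is absent, so TemT is inactive.
With no repressor bound, *jovG* is transcribed.
So JovG is produced and active.
cAMP is absent, so QilJ is inactive.
No repressor is bound and JovG is active, so *gixH* is transcribed.
So GixH is produced and active.
With repressor GixH bound, *ulmU* is not transcribed.

OFF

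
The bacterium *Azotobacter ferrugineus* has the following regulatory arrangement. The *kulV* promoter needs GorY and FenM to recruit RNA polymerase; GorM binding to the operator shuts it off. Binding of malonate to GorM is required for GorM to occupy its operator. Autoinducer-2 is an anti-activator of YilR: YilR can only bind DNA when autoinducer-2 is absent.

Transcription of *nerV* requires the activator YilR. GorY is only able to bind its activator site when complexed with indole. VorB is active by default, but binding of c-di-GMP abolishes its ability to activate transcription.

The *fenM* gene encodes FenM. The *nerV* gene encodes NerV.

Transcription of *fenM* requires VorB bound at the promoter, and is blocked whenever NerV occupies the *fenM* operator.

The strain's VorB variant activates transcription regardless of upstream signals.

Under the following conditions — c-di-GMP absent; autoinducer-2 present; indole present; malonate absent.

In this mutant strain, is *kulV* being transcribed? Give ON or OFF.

Indole is present, so GorY is active.
Autoinducer-2 is present, so YilR is inactive.
Required activator YilR is absent, so *nerV* is not transcribed.
So NerV is not produced.
VorB is constitutively active in this strain.
No repressor is bound and VorB is active, so *fenM* is transcribed.
So FenM is produced and active.
Malonate is absent, so GorM is inactive.
No repressor is bound and GorY and FenM are active, so *kulV* is transcribed.

ON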